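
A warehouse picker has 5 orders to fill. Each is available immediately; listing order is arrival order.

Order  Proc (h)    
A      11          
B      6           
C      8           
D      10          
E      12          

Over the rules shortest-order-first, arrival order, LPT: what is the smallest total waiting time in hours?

SPT (increasing processing time): B C D A E.
B: waits 0, runs 0→6
C: waits 6, runs 6→14
D: waits 14, runs 14→24
A: waits 24, runs 24→35
E: waits 35, runs 35→47
Sum = 0+6+14+24+35 = 79.
FIFO (arrival order): A B C D E.
A: waits 0, runs 0→11
B: waits 11, runs 11→17
C: waits 17, runs 17→25
D: waits 25, runs 25→35
E: waits 35, runs 35→47
Sum = 0+11+17+25+35 = 88.
LPT (decreasing processing time): E A D C B.
E: waits 0, runs 0→12
A: waits 12, runs 12→23
D: waits 23, runs 23→33
C: waits 33, runs 33→41
B: waits 41, runs 41→47
Sum = 0+12+23+33+41 = 109.
SPT 79, FIFO 88, LPT 109 → minimum 79.

79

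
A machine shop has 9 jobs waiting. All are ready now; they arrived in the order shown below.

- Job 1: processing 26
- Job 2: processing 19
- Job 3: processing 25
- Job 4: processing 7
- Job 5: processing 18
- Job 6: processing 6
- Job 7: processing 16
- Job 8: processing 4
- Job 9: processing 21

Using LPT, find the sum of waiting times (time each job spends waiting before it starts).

744

LPT (decreasing processing time): Job 1 Job 3 Job 9 Job 2 Job 5 Job 7 Job 4 Job 6 Job 8.
Job 1: waits 0, runs 0→26
Job 3: waits 26, runs 26→51
Job 9: waits 51, runs 51→72
Job 2: waits 72, runs 72→91
Job 5: waits 91, runs 91→109
Job 7: waits 109, runs 109→125
Job 4: waits 125, runs 125→132
Job 6: waits 132, runs 132→138
Job 8: waits 138, runs 138→142
Sum = 0+26+51+72+91+109+125+132+138 = 744.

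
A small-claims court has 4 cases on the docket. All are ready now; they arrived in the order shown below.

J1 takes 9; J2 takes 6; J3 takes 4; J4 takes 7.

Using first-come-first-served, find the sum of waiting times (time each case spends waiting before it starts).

43

FIFO (arrival order): J1 J2 J3 J4.
J1: waits 0, runs 0→9
J2: waits 9, runs 9→15
J3: waits 15, runs 15→19
J4: waits 19, runs 19→26
Sum = 0+9+15+19 = 43.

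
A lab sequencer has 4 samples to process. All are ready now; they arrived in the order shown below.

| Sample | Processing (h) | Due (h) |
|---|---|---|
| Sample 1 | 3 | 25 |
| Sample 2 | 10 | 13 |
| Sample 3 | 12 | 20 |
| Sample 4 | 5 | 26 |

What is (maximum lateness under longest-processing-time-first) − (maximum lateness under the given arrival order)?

LPT (decreasing processing time): Sample 3 Sample 2 Sample 4 Sample 1.
Sample 3: 0→12, due 20, lateness -8
Sample 2: 12→22, due 13, lateness 9
Sample 4: 22→27, due 26, lateness 1
Sample 1: 27→30, due 25, lateness 5
Maximum = 9.
FIFO (arrival order): Sample 1 Sample 2 Sample 3 Sample 4.
Sample 1: 0→3, due 25, lateness -22
Sample 2: 3→13, due 13, lateness 0
Sample 3: 13→25, due 20, lateness 5
Sample 4: 25→30, due 26, lateness 4
Maximum = 5.
Difference = 9 − 5 = 4.

4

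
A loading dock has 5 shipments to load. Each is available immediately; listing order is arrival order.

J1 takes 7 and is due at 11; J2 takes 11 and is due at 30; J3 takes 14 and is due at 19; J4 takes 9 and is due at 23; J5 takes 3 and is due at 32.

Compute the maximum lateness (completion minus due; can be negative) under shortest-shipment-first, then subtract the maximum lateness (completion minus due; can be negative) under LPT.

SPT (increasing processing time): J5 J1 J4 J2 J3.
J5: 0→3, due 32, lateness -29
J1: 3→10, due 11, lateness -1
J4: 10→19, due 23, lateness -4
J2: 19→30, due 30, lateness 0
J3: 30→44, due 19, lateness 25
Maximum = 25.
LPT (decreasing processing time): J3 J2 J4 J1 J5.
J3: 0→14, due 19, lateness -5
J2: 14→25, due 30, lateness -5
J4: 25→34, due 23, lateness 11
J1: 34→41, due 11, lateness 30
J5: 41→44, due 32, lateness 12
Maximum = 30.
Difference = 25 − 30 = -5.

-5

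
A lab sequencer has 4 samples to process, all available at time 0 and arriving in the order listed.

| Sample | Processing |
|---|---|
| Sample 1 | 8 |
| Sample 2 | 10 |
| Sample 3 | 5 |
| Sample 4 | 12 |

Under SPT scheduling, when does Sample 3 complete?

5

SPT (increasing processing time): Sample 3 Sample 1 Sample 2 Sample 4.
Sample 3: 0→5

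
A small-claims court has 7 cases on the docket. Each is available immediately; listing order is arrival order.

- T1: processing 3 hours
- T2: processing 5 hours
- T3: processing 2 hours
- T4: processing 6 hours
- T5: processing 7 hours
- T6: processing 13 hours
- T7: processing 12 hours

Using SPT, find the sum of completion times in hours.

SPT (increasing processing time): T3 T1 T2 T4 T5 T7 T6.
T3: 0→2
T1: 2→5
T2: 5→10
T4: 10→16
T5: 16→23
T7: 23→35
T6: 35→48
Sum = 2+5+10+16+23+35+48 = 139.

139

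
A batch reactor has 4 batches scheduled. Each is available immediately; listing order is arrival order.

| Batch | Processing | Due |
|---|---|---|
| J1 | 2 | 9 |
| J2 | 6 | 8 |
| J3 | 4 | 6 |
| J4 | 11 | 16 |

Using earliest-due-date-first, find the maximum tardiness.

EDD (increasing due date): J3 J2 J1 J4.
J3: 0→4, due 6, tardiness 0
J2: 4→10, due 8, tardiness 2
J1: 10→12, due 9, tardiness 3
J4: 12→23, due 16, tardiness 7
Maximum = 7.

7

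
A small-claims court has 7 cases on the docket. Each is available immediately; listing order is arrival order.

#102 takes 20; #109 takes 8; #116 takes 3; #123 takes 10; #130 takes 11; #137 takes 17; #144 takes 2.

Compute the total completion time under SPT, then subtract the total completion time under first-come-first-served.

SPT (increasing processing time): #144 #116 #109 #123 #130 #137 #102.
#144: 0→2
#116: 2→5
#109: 5→13
#123: 13→23
#130: 23→34
#137: 34→51
#102: 51→71
Sum = 2+5+13+23+34+51+71 = 199.
FIFO (arrival order): #102 #109 #116 #123 #130 #137 #144.
#102: 0→20
#109: 20→28
#116: 28→31
#123: 31→41
#130: 41→52
#137: 52→69
#144: 69→71
Sum = 20+28+31+41+52+69+71 = 312.
Difference = 199 − 312 = -113.

-113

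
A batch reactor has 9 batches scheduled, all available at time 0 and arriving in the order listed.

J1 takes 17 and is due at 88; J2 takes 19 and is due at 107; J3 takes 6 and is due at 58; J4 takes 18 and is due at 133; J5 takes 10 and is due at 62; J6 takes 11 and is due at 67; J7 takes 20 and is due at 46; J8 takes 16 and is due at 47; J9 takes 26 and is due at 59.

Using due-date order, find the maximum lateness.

EDD (increasing due date): J7 J8 J3 J9 J5 J6 J1 J2 J4.
J7: 0→20, due 46, lateness -26
J8: 20→36, due 47, lateness -11
J3: 36→42, due 58, lateness -16
J9: 42→68, due 59, lateness 9
J5: 68→78, due 62, lateness 16
J6: 78→89, due 67, lateness 22
J1: 89→106, due 88, lateness 18
J2: 106→125, due 107, lateness 18
J4: 125→143, due 133, lateness 10
Maximum = 22.

22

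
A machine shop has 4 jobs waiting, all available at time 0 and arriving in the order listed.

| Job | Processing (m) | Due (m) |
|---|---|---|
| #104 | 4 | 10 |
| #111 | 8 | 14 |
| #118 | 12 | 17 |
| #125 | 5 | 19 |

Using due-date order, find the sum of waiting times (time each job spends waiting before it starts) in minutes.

40

EDD (increasing due date): #104 #111 #118 #125.
#104: waits 0, runs 0→4
#111: waits 4, runs 4→12
#118: waits 12, runs 12→24
#125: waits 24, runs 24→29
Sum = 0+4+12+24 = 40.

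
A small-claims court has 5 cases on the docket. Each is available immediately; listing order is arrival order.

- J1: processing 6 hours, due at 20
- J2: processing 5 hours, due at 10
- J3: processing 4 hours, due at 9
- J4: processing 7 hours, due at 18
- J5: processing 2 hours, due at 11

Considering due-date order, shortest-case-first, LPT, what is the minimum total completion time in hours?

60

EDD (increasing due date): J3 J2 J5 J4 J1.
J3: 0→4
J2: 4→9
J5: 9→11
J4: 11→18
J1: 18→24
Sum = 4+9+11+18+24 = 66.
SPT (increasing processing time): J5 J3 J2 J1 J4.
J5: 0→2
J3: 2→6
J2: 6→11
J1: 11→17
J4: 17→24
Sum = 2+6+11+17+24 = 60.
LPT (decreasing processing time): J4 J1 J2 J3 J5.
J4: 0→7
J1: 7→13
J2: 13→18
J3: 18→22
J5: 22→24
Sum = 7+13+18+22+24 = 84.
EDD 66, SPT 60, LPT 84 → minimum 60.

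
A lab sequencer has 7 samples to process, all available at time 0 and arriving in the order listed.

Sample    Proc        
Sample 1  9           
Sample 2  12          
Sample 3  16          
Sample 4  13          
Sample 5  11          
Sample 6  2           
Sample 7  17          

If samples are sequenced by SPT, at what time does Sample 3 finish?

SPT (increasing processing time): Sample 6 Sample 1 Sample 5 Sample 2 Sample 4 Sample 3 Sample 7.
Sample 6: 0→2
Sample 1: 2→11
Sample 5: 11→22
Sample 2: 22→34
Sample 4: 34→47
Sample 3: 47→63

63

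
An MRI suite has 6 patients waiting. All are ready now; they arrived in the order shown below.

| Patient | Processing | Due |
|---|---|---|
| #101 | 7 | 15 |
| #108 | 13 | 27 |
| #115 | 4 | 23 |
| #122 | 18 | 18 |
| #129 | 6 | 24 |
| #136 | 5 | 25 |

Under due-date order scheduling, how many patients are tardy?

EDD (increasing due date): #101 #122 #115 #129 #136 #108.
#101: 0→7, due 15, tardiness 0
#122: 7→25, due 18, tardiness 7
#115: 25→29, due 23, tardiness 6
#129: 29→35, due 24, tardiness 11
#136: 35→40, due 25, tardiness 15
#108: 40→53, due 27, tardiness 26
Late patients: 5.

5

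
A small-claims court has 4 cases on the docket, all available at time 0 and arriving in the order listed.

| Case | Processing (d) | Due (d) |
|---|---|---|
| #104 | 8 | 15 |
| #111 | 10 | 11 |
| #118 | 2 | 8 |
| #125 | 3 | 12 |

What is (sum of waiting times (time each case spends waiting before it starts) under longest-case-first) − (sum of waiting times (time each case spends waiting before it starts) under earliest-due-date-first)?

LPT (decreasing processing time): #111 #104 #125 #118.
#111: waits 0, runs 0→10
#104: waits 10, runs 10→18
#125: waits 18, runs 18→21
#118: waits 21, runs 21→23
Sum = 0+10+18+21 = 49.
EDD (increasing due date): #118 #111 #125 #104.
#118: waits 0, runs 0→2
#111: waits 2, runs 2→12
#125: waits 12, runs 12→15
#104: waits 15, runs 15→23
Sum = 0+2+12+15 = 29.
Difference = 49 − 29 = 20.

20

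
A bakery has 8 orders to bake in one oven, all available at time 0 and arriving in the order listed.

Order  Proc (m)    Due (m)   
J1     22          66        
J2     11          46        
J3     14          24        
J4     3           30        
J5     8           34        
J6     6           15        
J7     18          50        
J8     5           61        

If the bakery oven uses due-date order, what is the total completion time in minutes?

EDD (increasing due date): J6 J3 J4 J5 J2 J7 J8 J1.
J6: 0→6
J3: 6→20
J4: 20→23
J5: 23→31
J2: 31→42
J7: 42→60
J8: 60→65
J1: 65→87
Sum = 6+20+23+31+42+60+65+87 = 334.

334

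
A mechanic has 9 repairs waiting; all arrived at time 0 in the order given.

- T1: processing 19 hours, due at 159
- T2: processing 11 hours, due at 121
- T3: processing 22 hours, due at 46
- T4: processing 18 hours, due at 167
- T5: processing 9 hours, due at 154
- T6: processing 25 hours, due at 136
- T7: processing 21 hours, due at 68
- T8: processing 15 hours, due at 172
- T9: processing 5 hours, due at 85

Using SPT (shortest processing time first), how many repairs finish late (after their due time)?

SPT (increasing processing time): T9 T5 T2 T8 T4 T1 T7 T3 T6.
T9: 0→5, due 85, tardiness 0
T5: 5→14, due 154, tardiness 0
T2: 14→25, due 121, tardiness 0
T8: 25→40, due 172, tardiness 0
T4: 40→58, due 167, tardiness 0
T1: 58→77, due 159, tardiness 0
T7: 77→98, due 68, tardiness 30
T3: 98→120, due 46, tardiness 74
T6: 120→145, due 136, tardiness 9
Late repairs: 3.

3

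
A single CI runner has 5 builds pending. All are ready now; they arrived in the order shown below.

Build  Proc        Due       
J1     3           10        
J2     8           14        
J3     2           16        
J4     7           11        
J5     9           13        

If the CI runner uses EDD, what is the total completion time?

EDD (increasing due date): J1 J4 J5 J2 J3.
J1: 0→3
J4: 3→10
J5: 10→19
J2: 19→27
J3: 27→29
Sum = 3+10+19+27+29 = 88.

88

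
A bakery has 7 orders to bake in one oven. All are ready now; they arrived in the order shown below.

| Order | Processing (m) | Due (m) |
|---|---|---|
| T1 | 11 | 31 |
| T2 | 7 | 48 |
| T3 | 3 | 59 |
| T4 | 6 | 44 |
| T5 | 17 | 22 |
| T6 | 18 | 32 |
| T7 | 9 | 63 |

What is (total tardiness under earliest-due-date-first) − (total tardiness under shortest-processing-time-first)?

EDD (increasing due date): T5 T1 T6 T4 T2 T3 T7.
T5: 0→17, due 22, tardiness 0
T1: 17→28, due 31, tardiness 0
T6: 28→46, due 32, tardiness 14
T4: 46→52, due 44, tardiness 8
T2: 52→59, due 48, tardiness 11
T3: 59→62, due 59, tardiness 3
T7: 62→71, due 63, tardiness 8
Sum = 0+0+14+8+11+3+8 = 44.
SPT (increasing processing time): T3 T4 T2 T7 T1 T5 T6.
T3: 0→3, due 59, tardiness 0
T4: 3→9, due 44, tardiness 0
T2: 9→16, due 48, tardiness 0
T7: 16→25, due 63, tardiness 0
T1: 25→36, due 31, tardiness 5
T5: 36→53, due 22, tardiness 31
T6: 53→71, due 32, tardiness 39
Sum = 0+0+0+0+5+31+39 = 75.
Difference = 44 − 75 = -31.

-31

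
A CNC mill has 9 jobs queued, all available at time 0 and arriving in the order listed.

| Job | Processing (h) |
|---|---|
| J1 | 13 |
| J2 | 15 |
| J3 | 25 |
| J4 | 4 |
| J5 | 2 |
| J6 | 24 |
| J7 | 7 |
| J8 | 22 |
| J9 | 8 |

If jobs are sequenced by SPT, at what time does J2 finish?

SPT (increasing processing time): J5 J4 J7 J9 J1 J2 J8 J6 J3.
J5: 0→2
J4: 2→6
J7: 6→13
J9: 13→21
J1: 21→34
J2: 34→49

49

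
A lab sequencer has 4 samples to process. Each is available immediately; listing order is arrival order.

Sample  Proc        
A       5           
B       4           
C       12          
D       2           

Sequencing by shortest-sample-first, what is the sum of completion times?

42

SPT (increasing processing time): D B A C.
D: 0→2
B: 2→6
A: 6→11
C: 11→23
Sum = 2+6+11+23 = 42.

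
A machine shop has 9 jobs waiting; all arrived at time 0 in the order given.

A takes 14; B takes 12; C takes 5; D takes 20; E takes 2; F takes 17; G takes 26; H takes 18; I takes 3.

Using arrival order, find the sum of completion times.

FIFO (arrival order): A B C D E F G H I.
A: 0→14
B: 14→26
C: 26→31
D: 31→51
E: 51→53
F: 53→70
G: 70→96
H: 96→114
I: 114→117
Sum = 14+26+31+51+53+70+96+114+117 = 572.

572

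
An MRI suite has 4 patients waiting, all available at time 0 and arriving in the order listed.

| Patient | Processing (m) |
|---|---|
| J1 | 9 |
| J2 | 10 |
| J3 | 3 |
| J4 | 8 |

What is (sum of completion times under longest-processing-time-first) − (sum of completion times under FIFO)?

LPT (decreasing processing time): J2 J1 J4 J3.
J2: 0→10
J1: 10→19
J4: 19→27
J3: 27→30
Sum = 10+19+27+30 = 86.
FIFO (arrival order): J1 J2 J3 J4.
J1: 0→9
J2: 9→19
J3: 19→22
J4: 22→30
Sum = 9+19+22+30 = 80.
Difference = 86 − 80 = 6.

6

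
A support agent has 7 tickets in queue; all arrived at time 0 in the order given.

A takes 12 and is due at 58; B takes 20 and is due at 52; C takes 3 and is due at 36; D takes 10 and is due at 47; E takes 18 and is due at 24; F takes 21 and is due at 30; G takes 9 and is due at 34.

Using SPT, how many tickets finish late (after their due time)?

3

SPT (increasing processing time): C G D A E B F.
C: 0→3, due 36, tardiness 0
G: 3→12, due 34, tardiness 0
D: 12→22, due 47, tardiness 0
A: 22→34, due 58, tardiness 0
E: 34→52, due 24, tardiness 28
B: 52→72, due 52, tardiness 20
F: 72→93, due 30, tardiness 63
Late tickets: 3.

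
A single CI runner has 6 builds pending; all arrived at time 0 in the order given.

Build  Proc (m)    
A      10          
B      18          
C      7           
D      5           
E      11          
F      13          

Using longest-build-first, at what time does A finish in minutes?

52

LPT (decreasing processing time): B F E A C D.
B: 0→18
F: 18→31
E: 31→42
A: 42→52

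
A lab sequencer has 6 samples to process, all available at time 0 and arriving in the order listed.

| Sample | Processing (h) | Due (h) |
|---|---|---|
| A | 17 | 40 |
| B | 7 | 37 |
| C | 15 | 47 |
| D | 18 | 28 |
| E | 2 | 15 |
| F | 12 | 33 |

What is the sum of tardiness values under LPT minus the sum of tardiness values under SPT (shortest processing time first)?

LPT (decreasing processing time): D A C F B E.
D: 0→18, due 28, tardiness 0
A: 18→35, due 40, tardiness 0
C: 35→50, due 47, tardiness 3
F: 50→62, due 33, tardiness 29
B: 62→69, due 37, tardiness 32
E: 69→71, due 15, tardiness 56
Sum = 0+0+3+29+32+56 = 120.
SPT (increasing processing time): E B F C A D.
E: 0→2, due 15, tardiness 0
B: 2→9, due 37, tardiness 0
F: 9→21, due 33, tardiness 0
C: 21→36, due 47, tardiness 0
A: 36→53, due 40, tardiness 13
D: 53→71, due 28, tardiness 43
Sum = 0+0+0+0+13+43 = 56.
Difference = 120 − 56 = 64.

64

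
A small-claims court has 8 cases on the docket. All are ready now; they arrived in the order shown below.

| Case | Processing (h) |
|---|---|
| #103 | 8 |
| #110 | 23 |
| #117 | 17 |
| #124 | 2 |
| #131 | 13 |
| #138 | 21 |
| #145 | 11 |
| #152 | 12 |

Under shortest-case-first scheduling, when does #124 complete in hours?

2

SPT (increasing processing time): #124 #103 #145 #152 #131 #117 #138 #110.
#124: 0→2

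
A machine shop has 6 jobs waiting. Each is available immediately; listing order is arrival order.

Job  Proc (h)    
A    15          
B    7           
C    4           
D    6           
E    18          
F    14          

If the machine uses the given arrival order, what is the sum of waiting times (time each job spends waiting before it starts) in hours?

145

FIFO (arrival order): A B C D E F.
A: waits 0, runs 0→15
B: waits 15, runs 15→22
C: waits 22, runs 22→26
D: waits 26, runs 26→32
E: waits 32, runs 32→50
F: waits 50, runs 50→64
Sum = 0+15+22+26+32+50 = 145.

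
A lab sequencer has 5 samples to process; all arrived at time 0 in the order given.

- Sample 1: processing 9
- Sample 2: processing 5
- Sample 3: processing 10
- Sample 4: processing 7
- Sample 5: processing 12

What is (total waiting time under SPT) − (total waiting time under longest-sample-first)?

-34

SPT (increasing processing time): Sample 2 Sample 4 Sample 1 Sample 3 Sample 5.
Sample 2: waits 0, runs 0→5
Sample 4: waits 5, runs 5→12
Sample 1: waits 12, runs 12→21
Sample 3: waits 21, runs 21→31
Sample 5: waits 31, runs 31→43
Sum = 0+5+12+21+31 = 69.
LPT (decreasing processing time): Sample 5 Sample 3 Sample 1 Sample 4 Sample 2.
Sample 5: waits 0, runs 0→12
Sample 3: waits 12, runs 12→22
Sample 1: waits 22, runs 22→31
Sample 4: waits 31, runs 31→38
Sample 2: waits 38, runs 38→43
Sum = 0+12+22+31+38 = 103.
Difference = 69 − 103 = -34.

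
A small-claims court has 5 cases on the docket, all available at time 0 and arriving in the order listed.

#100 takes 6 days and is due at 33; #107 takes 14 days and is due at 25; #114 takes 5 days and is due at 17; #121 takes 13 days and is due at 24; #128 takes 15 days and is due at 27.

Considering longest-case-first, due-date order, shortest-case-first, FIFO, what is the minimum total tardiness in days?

39

LPT (decreasing processing time): #128 #107 #121 #100 #114.
#128: 0→15, due 27, tardiness 0
#107: 15→29, due 25, tardiness 4
#121: 29→42, due 24, tardiness 18
#100: 42→48, due 33, tardiness 15
#114: 48→53, due 17, tardiness 36
Sum = 0+4+18+15+36 = 73.
EDD (increasing due date): #114 #121 #107 #128 #100.
#114: 0→5, due 17, tardiness 0
#121: 5→18, due 24, tardiness 0
#107: 18→32, due 25, tardiness 7
#128: 32→47, due 27, tardiness 20
#100: 47→53, due 33, tardiness 20
Sum = 0+0+7+20+20 = 47.
SPT (increasing processing time): #114 #100 #121 #107 #128.
#114: 0→5, due 17, tardiness 0
#100: 5→11, due 33, tardiness 0
#121: 11→24, due 24, tardiness 0
#107: 24→38, due 25, tardiness 13
#128: 38→53, due 27, tardiness 26
Sum = 0+0+0+13+26 = 39.
FIFO (arrival order): #100 #107 #114 #121 #128.
#100: 0→6, due 33, tardiness 0
#107: 6→20, due 25, tardiness 0
#114: 20→25, due 17, tardiness 8
#121: 25→38, due 24, tardiness 14
#128: 38→53, due 27, tardiness 26
Sum = 0+0+8+14+26 = 48.
LPT 73, EDD 47, SPT 39, FIFO 48 → minimum 39.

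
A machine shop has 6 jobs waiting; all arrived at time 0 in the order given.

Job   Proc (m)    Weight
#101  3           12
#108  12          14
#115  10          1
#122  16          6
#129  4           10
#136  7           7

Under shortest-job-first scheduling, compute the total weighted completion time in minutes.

1044

SPT (increasing processing time): #101 #129 #136 #115 #108 #122.
#101: finishes 3, weight 12, w·C = 36
#129: finishes 7, weight 10, w·C = 70
#136: finishes 14, weight 7, w·C = 98
#115: finishes 24, weight 1, w·C = 24
#108: finishes 36, weight 14, w·C = 504
#122: finishes 52, weight 6, w·C = 312
Sum = 36+70+98+24+504+312 = 1044.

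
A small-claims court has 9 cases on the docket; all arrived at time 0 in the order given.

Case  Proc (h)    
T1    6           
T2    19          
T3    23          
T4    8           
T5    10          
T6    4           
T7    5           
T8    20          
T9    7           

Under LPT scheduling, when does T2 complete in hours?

LPT (decreasing processing time): T3 T8 T2 T5 T4 T9 T1 T7 T6.
T3: 0→23
T8: 23→43
T2: 43→62

62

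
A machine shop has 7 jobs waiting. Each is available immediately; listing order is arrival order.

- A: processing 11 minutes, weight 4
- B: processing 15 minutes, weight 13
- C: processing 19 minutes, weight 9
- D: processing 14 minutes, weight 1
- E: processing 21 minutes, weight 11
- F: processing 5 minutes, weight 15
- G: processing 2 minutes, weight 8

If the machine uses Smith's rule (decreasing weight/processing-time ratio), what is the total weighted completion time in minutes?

1817

WSPT (decreasing weight/processing-time ratio): G F B E C A D.
G: finishes 2, weight 8, w·C = 16
F: finishes 7, weight 15, w·C = 105
B: finishes 22, weight 13, w·C = 286
E: finishes 43, weight 11, w·C = 473
C: finishes 62, weight 9, w·C = 558
A: finishes 73, weight 4, w·C = 292
D: finishes 87, weight 1, w·C = 87
Sum = 16+105+286+473+558+292+87 = 1817.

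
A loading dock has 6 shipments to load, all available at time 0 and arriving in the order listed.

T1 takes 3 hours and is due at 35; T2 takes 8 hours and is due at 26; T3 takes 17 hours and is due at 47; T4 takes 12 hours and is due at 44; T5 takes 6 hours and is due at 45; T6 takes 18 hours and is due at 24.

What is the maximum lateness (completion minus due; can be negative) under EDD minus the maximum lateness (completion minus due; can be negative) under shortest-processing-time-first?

EDD (increasing due date): T6 T2 T1 T4 T5 T3.
T6: 0→18, due 24, lateness -6
T2: 18→26, due 26, lateness 0
T1: 26→29, due 35, lateness -6
T4: 29→41, due 44, lateness -3
T5: 41→47, due 45, lateness 2
T3: 47→64, due 47, lateness 17
Maximum = 17.
SPT (increasing processing time): T1 T5 T2 T4 T3 T6.
T1: 0→3, due 35, lateness -32
T5: 3→9, due 45, lateness -36
T2: 9→17, due 26, lateness -9
T4: 17→29, due 44, lateness -15
T3: 29→46, due 47, lateness -1
T6: 46→64, due 24, lateness 40
Maximum = 40.
Difference = 17 − 40 = -23.

-23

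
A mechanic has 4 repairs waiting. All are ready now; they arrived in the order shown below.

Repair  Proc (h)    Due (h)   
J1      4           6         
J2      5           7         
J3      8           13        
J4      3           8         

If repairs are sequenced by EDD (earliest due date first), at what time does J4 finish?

12

EDD (increasing due date): J1 J2 J4 J3.
J1: 0→4
J2: 4→9
J4: 9→12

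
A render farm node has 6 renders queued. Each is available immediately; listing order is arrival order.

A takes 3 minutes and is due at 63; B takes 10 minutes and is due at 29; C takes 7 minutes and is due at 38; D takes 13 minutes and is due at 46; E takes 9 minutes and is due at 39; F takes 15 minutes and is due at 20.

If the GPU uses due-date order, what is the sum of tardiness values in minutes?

EDD (increasing due date): F B C E D A.
F: 0→15, due 20, tardiness 0
B: 15→25, due 29, tardiness 0
C: 25→32, due 38, tardiness 0
E: 32→41, due 39, tardiness 2
D: 41→54, due 46, tardiness 8
A: 54→57, due 63, tardiness 0
Sum = 0+0+0+2+8+0 = 10.

10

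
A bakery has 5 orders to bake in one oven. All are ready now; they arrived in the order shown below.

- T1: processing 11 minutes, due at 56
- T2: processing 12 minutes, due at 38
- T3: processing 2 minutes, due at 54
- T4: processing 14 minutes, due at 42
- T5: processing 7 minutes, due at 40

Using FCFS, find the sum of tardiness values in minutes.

FIFO (arrival order): T1 T2 T3 T4 T5.
T1: 0→11, due 56, tardiness 0
T2: 11→23, due 38, tardiness 0
T3: 23→25, due 54, tardiness 0
T4: 25→39, due 42, tardiness 0
T5: 39→46, due 40, tardiness 6
Sum = 0+0+0+0+6 = 6.

6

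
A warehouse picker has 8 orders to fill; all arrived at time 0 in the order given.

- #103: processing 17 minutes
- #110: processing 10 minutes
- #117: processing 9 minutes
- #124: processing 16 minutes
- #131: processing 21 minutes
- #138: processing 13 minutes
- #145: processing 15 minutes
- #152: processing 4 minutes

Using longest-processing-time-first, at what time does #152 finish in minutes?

LPT (decreasing processing time): #131 #103 #124 #145 #138 #110 #117 #152.
#131: 0→21
#103: 21→38
#124: 38→54
#145: 54→69
#138: 69→82
#110: 82→92
#117: 92→101
#152: 101→105

105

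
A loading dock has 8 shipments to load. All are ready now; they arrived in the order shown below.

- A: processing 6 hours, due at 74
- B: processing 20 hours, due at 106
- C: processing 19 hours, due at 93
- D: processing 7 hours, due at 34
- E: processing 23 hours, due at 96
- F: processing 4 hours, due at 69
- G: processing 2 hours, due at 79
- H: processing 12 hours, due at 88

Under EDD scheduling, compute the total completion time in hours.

301

EDD (increasing due date): D F A G H C E B.
D: 0→7
F: 7→11
A: 11→17
G: 17→19
H: 19→31
C: 31→50
E: 50→73
B: 73→93
Sum = 7+11+17+19+31+50+73+93 = 301.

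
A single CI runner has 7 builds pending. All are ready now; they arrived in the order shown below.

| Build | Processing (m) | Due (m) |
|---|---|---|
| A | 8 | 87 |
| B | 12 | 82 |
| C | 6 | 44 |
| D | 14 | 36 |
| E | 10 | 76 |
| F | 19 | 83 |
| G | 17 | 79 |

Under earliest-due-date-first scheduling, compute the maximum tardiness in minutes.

EDD (increasing due date): D C E G B F A.
D: 0→14, due 36, tardiness 0
C: 14→20, due 44, tardiness 0
E: 20→30, due 76, tardiness 0
G: 30→47, due 79, tardiness 0
B: 47→59, due 82, tardiness 0
F: 59→78, due 83, tardiness 0
A: 78→86, due 87, tardiness 0
Maximum = 0.

0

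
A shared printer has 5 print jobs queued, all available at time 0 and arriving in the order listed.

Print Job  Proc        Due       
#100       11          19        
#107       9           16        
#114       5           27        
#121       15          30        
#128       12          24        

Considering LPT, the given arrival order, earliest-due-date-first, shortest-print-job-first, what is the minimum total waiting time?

81

LPT (decreasing processing time): #121 #128 #100 #107 #114.
#121: waits 0, runs 0→15
#128: waits 15, runs 15→27
#100: waits 27, runs 27→38
#107: waits 38, runs 38→47
#114: waits 47, runs 47→52
Sum = 0+15+27+38+47 = 127.
FIFO (arrival order): #100 #107 #114 #121 #128.
#100: waits 0, runs 0→11
#107: waits 11, runs 11→20
#114: waits 20, runs 20→25
#121: waits 25, runs 25→40
#128: waits 40, runs 40→52
Sum = 0+11+20+25+40 = 96.
EDD (increasing due date): #107 #100 #128 #114 #121.
#107: waits 0, runs 0→9
#100: waits 9, runs 9→20
#128: waits 20, runs 20→32
#114: waits 32, runs 32→37
#121: waits 37, runs 37→52
Sum = 0+9+20+32+37 = 98.
SPT (increasing processing time): #114 #107 #100 #128 #121.
#114: waits 0, runs 0→5
#107: waits 5, runs 5→14
#100: waits 14, runs 14→25
#128: waits 25, runs 25→37
#121: waits 37, runs 37→52
Sum = 0+5+14+25+37 = 81.
LPT 127, FIFO 96, EDD 98, SPT 81 → minimum 81.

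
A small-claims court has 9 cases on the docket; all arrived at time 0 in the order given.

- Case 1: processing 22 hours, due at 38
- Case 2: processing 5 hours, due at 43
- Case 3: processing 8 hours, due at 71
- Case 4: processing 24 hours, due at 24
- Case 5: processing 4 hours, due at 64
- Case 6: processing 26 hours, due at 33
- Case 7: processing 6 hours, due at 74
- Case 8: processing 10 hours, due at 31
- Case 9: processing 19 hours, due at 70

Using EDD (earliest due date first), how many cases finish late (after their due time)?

8

EDD (increasing due date): Case 4 Case 8 Case 6 Case 1 Case 2 Case 5 Case 9 Case 3 Case 7.
Case 4: 0→24, due 24, tardiness 0
Case 8: 24→34, due 31, tardiness 3
Case 6: 34→60, due 33, tardiness 27
Case 1: 60→82, due 38, tardiness 44
Case 2: 82→87, due 43, tardiness 44
Case 5: 87→91, due 64, tardiness 27
Case 9: 91→110, due 70, tardiness 40
Case 3: 110→118, due 71, tardiness 47
Case 7: 118→124, due 74, tardiness 50
Late cases: 8.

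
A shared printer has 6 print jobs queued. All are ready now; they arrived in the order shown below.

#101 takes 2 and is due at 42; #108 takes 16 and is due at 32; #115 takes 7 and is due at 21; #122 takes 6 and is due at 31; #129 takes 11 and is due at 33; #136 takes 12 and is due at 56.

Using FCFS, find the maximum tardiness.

FIFO (arrival order): #101 #108 #115 #122 #129 #136.
#101: 0→2, due 42, tardiness 0
#108: 2→18, due 32, tardiness 0
#115: 18→25, due 21, tardiness 4
#122: 25→31, due 31, tardiness 0
#129: 31→42, due 33, tardiness 9
#136: 42→54, due 56, tardiness 0
Maximum = 9.

9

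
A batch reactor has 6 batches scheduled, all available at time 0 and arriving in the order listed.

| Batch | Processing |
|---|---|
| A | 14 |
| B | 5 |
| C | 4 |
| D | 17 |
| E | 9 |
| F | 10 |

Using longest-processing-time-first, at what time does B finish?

55

LPT (decreasing processing time): D A F E B C.
D: 0→17
A: 17→31
F: 31→41
E: 41→50
B: 50→55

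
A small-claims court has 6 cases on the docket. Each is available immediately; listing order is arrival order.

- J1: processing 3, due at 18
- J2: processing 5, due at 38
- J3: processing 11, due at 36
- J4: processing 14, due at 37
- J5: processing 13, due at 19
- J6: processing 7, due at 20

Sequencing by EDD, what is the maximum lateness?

15

EDD (increasing due date): J1 J5 J6 J3 J4 J2.
J1: 0→3, due 18, lateness -15
J5: 3→16, due 19, lateness -3
J6: 16→23, due 20, lateness 3
J3: 23→34, due 36, lateness -2
J4: 34→48, due 37, lateness 11
J2: 48→53, due 38, lateness 15
Maximum = 15.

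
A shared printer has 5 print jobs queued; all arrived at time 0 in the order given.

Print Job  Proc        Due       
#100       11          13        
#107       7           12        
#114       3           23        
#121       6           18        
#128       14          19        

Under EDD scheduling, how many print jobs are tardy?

4

EDD (increasing due date): #107 #100 #121 #128 #114.
#107: 0→7, due 12, tardiness 0
#100: 7→18, due 13, tardiness 5
#121: 18→24, due 18, tardiness 6
#128: 24→38, due 19, tardiness 19
#114: 38→41, due 23, tardiness 18
Late print jobs: 4.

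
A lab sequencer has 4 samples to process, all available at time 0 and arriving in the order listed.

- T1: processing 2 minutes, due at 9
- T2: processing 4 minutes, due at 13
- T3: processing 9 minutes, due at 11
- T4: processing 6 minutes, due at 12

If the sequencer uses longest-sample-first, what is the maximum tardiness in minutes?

LPT (decreasing processing time): T3 T4 T2 T1.
T3: 0→9, due 11, tardiness 0
T4: 9→15, due 12, tardiness 3
T2: 15→19, due 13, tardiness 6
T1: 19→21, due 9, tardiness 12
Maximum = 12.

12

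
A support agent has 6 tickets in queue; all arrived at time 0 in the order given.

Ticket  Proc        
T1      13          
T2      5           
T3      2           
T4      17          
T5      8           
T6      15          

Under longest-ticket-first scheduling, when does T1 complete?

LPT (decreasing processing time): T4 T6 T1 T5 T2 T3.
T4: 0→17
T6: 17→32
T1: 32→45

45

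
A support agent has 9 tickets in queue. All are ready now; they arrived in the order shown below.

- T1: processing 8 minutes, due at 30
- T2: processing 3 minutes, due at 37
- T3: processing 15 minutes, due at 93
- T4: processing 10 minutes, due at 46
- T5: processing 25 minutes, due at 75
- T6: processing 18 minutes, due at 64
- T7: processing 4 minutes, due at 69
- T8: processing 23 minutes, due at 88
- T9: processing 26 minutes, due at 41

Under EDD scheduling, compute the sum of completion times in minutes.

580

EDD (increasing due date): T1 T2 T9 T4 T6 T7 T5 T8 T3.
T1: 0→8
T2: 8→11
T9: 11→37
T4: 37→47
T6: 47→65
T7: 65→69
T5: 69→94
T8: 94→117
T3: 117→132
Sum = 8+11+37+47+65+69+94+117+132 = 580.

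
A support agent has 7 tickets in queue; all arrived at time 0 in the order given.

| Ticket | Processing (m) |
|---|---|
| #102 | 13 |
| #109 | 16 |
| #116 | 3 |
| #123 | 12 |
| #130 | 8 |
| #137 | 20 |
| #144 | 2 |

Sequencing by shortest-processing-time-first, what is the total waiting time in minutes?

137

SPT (increasing processing time): #144 #116 #130 #123 #102 #109 #137.
#144: waits 0, runs 0→2
#116: waits 2, runs 2→5
#130: waits 5, runs 5→13
#123: waits 13, runs 13→25
#102: waits 25, runs 25→38
#109: waits 38, runs 38→54
#137: waits 54, runs 54→74
Sum = 0+2+5+13+25+38+54 = 137.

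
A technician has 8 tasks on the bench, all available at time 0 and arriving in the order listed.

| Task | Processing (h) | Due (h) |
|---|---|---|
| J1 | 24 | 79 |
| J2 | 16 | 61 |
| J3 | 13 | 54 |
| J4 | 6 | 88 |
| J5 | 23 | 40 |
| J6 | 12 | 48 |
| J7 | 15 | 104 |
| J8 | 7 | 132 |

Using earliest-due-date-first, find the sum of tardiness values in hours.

23

EDD (increasing due date): J5 J6 J3 J2 J1 J4 J7 J8.
J5: 0→23, due 40, tardiness 0
J6: 23→35, due 48, tardiness 0
J3: 35→48, due 54, tardiness 0
J2: 48→64, due 61, tardiness 3
J1: 64→88, due 79, tardiness 9
J4: 88→94, due 88, tardiness 6
J7: 94→109, due 104, tardiness 5
J8: 109→116, due 132, tardiness 0
Sum = 0+0+0+3+9+6+5+0 = 23.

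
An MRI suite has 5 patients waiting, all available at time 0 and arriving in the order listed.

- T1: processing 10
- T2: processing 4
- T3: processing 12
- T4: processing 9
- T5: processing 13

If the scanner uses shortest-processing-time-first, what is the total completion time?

SPT (increasing processing time): T2 T4 T1 T3 T5.
T2: 0→4
T4: 4→13
T1: 13→23
T3: 23→35
T5: 35→48
Sum = 4+13+23+35+48 = 123.

123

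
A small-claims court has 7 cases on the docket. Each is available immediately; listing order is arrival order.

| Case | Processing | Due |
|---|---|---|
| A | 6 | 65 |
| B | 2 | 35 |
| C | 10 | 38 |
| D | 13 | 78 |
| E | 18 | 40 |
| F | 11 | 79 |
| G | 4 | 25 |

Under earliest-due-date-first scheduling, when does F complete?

EDD (increasing due date): G B C E A D F.
G: 0→4
B: 4→6
C: 6→16
E: 16→34
A: 34→40
D: 40→53
F: 53→64

64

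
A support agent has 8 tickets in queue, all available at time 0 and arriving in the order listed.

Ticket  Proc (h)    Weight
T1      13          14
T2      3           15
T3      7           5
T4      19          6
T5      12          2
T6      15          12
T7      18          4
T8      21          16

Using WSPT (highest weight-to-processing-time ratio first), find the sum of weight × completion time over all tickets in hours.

WSPT (decreasing weight/processing-time ratio): T2 T1 T6 T8 T3 T4 T7 T5.
T2: finishes 3, weight 15, w·C = 45
T1: finishes 16, weight 14, w·C = 224
T6: finishes 31, weight 12, w·C = 372
T8: finishes 52, weight 16, w·C = 832
T3: finishes 59, weight 5, w·C = 295
T4: finishes 78, weight 6, w·C = 468
T7: finishes 96, weight 4, w·C = 384
T5: finishes 108, weight 2, w·C = 216
Sum = 45+224+372+832+295+468+384+216 = 2836.

2836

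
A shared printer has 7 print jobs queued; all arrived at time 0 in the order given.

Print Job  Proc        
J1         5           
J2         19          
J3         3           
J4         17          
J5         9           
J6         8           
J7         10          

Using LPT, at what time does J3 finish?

LPT (decreasing processing time): J2 J4 J7 J5 J6 J1 J3.
J2: 0→19
J4: 19→36
J7: 36→46
J5: 46→55
J6: 55→63
J1: 63→68
J3: 68→71

71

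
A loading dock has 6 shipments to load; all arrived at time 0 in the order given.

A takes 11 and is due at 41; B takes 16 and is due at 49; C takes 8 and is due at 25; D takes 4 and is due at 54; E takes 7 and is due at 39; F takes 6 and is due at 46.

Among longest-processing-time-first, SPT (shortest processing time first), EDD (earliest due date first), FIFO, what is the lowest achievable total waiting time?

LPT (decreasing processing time): B A C E F D.
B: waits 0, runs 0→16
A: waits 16, runs 16→27
C: waits 27, runs 27→35
E: waits 35, runs 35→42
F: waits 42, runs 42→48
D: waits 48, runs 48→52
Sum = 0+16+27+35+42+48 = 168.
SPT (increasing processing time): D F E C A B.
D: waits 0, runs 0→4
F: waits 4, runs 4→10
E: waits 10, runs 10→17
C: waits 17, runs 17→25
A: waits 25, runs 25→36
B: waits 36, runs 36→52
Sum = 0+4+10+17+25+36 = 92.
EDD (increasing due date): C E A F B D.
C: waits 0, runs 0→8
E: waits 8, runs 8→15
A: waits 15, runs 15→26
F: waits 26, runs 26→32
B: waits 32, runs 32→48
D: waits 48, runs 48→52
Sum = 0+8+15+26+32+48 = 129.
FIFO (arrival order): A B C D E F.
A: waits 0, runs 0→11
B: waits 11, runs 11→27
C: waits 27, runs 27→35
D: waits 35, runs 35→39
E: waits 39, runs 39→46
F: waits 46, runs 46→52
Sum = 0+11+27+35+39+46 = 158.
LPT 168, SPT 92, EDD 129, FIFO 158 → minimum 92.

92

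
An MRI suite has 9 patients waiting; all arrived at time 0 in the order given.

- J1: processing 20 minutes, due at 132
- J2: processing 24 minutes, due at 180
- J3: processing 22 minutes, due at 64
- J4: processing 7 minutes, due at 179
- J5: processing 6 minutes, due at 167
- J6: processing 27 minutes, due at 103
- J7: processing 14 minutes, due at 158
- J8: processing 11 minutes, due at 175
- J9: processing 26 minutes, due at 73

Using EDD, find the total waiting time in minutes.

EDD (increasing due date): J3 J9 J6 J1 J7 J5 J8 J4 J2.
J3: waits 0, runs 0→22
J9: waits 22, runs 22→48
J6: waits 48, runs 48→75
J1: waits 75, runs 75→95
J7: waits 95, runs 95→109
J5: waits 109, runs 109→115
J8: waits 115, runs 115→126
J4: waits 126, runs 126→133
J2: waits 133, runs 133→157
Sum = 0+22+48+75+95+109+115+126+133 = 723.

723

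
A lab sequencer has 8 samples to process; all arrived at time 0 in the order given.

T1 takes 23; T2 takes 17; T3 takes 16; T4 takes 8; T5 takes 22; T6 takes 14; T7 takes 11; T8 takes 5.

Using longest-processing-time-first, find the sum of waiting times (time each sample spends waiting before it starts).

LPT (decreasing processing time): T1 T5 T2 T3 T6 T7 T4 T8.
T1: waits 0, runs 0→23
T5: waits 23, runs 23→45
T2: waits 45, runs 45→62
T3: waits 62, runs 62→78
T6: waits 78, runs 78→92
T7: waits 92, runs 92→103
T4: waits 103, runs 103→111
T8: waits 111, runs 111→116
Sum = 0+23+45+62+78+92+103+111 = 514.

514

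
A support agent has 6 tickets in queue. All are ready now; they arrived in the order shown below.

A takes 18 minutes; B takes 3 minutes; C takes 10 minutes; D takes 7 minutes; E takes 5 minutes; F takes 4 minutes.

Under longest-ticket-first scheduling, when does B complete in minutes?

LPT (decreasing processing time): A C D E F B.
A: 0→18
C: 18→28
D: 28→35
E: 35→40
F: 40→44
B: 44→47

47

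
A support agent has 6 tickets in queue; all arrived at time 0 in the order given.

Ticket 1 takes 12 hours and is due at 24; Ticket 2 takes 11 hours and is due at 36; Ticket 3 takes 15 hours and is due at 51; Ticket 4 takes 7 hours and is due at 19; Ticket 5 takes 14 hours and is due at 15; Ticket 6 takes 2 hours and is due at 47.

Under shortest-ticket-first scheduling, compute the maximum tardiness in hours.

SPT (increasing processing time): Ticket 6 Ticket 4 Ticket 2 Ticket 1 Ticket 5 Ticket 3.
Ticket 6: 0→2, due 47, tardiness 0
Ticket 4: 2→9, due 19, tardiness 0
Ticket 2: 9→20, due 36, tardiness 0
Ticket 1: 20→32, due 24, tardiness 8
Ticket 5: 32→46, due 15, tardiness 31
Ticket 3: 46→61, due 51, tardiness 10
Maximum = 31.

31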